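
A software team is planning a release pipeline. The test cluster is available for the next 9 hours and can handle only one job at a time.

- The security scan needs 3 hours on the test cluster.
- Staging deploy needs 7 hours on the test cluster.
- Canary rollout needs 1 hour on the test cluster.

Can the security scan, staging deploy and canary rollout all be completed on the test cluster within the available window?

No

Running back to back, the jobs need 3 + 7 + 1 = 11 hours on the test cluster.
Since 11 > 9, they cannot all fit.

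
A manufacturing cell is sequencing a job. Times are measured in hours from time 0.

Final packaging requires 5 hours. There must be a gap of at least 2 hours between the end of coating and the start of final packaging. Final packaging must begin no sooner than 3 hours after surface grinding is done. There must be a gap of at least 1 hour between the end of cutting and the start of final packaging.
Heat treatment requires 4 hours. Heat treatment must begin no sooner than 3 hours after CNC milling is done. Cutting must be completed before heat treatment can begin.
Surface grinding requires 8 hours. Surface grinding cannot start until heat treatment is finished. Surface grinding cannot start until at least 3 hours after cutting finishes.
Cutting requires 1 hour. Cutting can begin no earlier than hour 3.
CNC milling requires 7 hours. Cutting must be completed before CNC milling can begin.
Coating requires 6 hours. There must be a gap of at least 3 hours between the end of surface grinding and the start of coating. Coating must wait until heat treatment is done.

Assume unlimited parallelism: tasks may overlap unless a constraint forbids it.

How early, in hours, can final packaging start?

37

After its own release at hour 3, cutting can start at hour 3 and finishes at hour 4.
CNC milling cannot begin until cutting (finishes hour 4). It runs from hour 4 to 4 + 7 = hour 11.
For heat treatment: CNC milling (finishes hour 11, plus 3-hour gap → hour 14); cutting (finishes hour 4). Taking the maximum gives a start of hour 14, and it finishes at 14 + 4 = hour 18.
Surface grinding has to wait for heat treatment (finishes hour 18); cutting (finishes hour 4, plus 3-hour gap → hour 7). The latest of these is hour 18, so surface grinding runs hour 18 to 18 + 8 = hour 26.
For coating: surface grinding (finishes hour 26, plus 3-hour gap → hour 29); heat treatment (finishes hour 18). Taking the maximum gives a start of hour 29, and it finishes at 29 + 6 = hour 35.
Final packaging waits on coating (finishes hour 35, plus 2-hour gap → hour 37); surface grinding (finishes hour 26, plus 3-hour gap → hour 29); cutting (finishes hour 4, plus 1-hour gap → hour 5). The latest of these is hour 37, which is the earliest final packaging can start.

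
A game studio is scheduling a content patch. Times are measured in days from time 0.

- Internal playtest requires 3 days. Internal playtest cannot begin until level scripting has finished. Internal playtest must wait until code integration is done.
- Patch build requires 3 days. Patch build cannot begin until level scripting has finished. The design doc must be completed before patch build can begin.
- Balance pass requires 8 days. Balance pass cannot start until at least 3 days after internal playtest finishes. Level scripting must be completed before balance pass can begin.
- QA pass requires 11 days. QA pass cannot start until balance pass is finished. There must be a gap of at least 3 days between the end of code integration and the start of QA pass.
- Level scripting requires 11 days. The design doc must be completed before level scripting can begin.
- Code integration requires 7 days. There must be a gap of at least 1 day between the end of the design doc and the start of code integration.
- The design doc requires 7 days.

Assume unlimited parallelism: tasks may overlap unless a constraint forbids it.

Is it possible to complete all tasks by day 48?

The design doc can start immediately at day 0; it finishes at day 7.
Code integration waits on the design doc (finishes day 7, plus 1-day gap → day 8), so it starts at day 8 and finishes at 8 + 7 = day 15.
After the design doc (finishes day 7), level scripting can start at day 7 and finishes at day 18.
Patch build has to wait for level scripting (finishes day 18); the design doc (finishes day 7). The latest of these is day 18, so patch build runs day 18 to 18 + 3 = day 21.
Internal playtest has to wait for level scripting (finishes day 18); code integration (finishes day 15). The latest of these is day 18, so internal playtest runs day 18 to 18 + 3 = day 21.
Balance pass cannot start until internal playtest (finishes day 21, plus 3-day gap → day 24); level scripting (finishes day 18). The controlling bound is day 24, so balance pass finishes at 24 + 8 = day 32.
QA pass has to wait for balance pass (finishes day 32); code integration (finishes day 15, plus 3-day gap → day 18). The latest of these is day 32, so QA pass runs day 32 to 32 + 11 = day 43.
Every task is finished by day 43, which is no later than the deadline of 48, so the schedule is feasible.

Yes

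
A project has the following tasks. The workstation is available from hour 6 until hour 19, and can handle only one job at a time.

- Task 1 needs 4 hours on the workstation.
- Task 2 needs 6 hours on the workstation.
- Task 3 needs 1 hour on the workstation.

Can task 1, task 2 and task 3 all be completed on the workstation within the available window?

The workstation window is 19 − 6 = 13 hours.
Running back to back, the jobs need 4 + 6 + 1 = 11 hours on the workstation.
Since 11 ≤ 13, they fit within the window.

Yes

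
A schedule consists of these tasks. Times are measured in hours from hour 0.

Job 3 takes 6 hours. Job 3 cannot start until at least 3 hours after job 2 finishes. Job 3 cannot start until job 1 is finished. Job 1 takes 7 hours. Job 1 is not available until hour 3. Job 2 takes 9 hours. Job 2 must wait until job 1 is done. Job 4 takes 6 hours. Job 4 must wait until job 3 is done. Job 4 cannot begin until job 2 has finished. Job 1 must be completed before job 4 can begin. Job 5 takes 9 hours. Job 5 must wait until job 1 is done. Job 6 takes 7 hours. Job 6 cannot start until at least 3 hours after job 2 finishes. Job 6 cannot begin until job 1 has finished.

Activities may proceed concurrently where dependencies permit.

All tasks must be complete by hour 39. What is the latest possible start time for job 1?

To finish by hour 39, job 4 (duration 6) must start no later than hour 33.
Job 3 has to be done before job 4 (must start by hour 33). That means finishing by hour 33, i.e. starting by 33 − 6 = hour 27.
Nothing follows job 6; the deadline of hour 39 is its only limit. It must start by 39 − 7 = hour 32.
Job 2 has several dependents: job 3 (must start by hour 27, minus 3-hour gap → hour 24); job 4 (must start by hour 33); job 6 (must start by hour 32, minus 3-hour gap → hour 29). The earliest of those limits is hour 24, so job 2 must start by 24 − 9 = hour 15.
To finish by hour 39, job 5 (duration 9) must start no later than hour 30.
Job 1 must finish in time for job 2 (must start by hour 15); job 3 (must start by hour 27); job 4 (must start by hour 33); job 5 (must start by hour 30); job 6 (must start by hour 32). The tightest is hour 15, so job 1 must start by 15 − 7 = hour 8.

8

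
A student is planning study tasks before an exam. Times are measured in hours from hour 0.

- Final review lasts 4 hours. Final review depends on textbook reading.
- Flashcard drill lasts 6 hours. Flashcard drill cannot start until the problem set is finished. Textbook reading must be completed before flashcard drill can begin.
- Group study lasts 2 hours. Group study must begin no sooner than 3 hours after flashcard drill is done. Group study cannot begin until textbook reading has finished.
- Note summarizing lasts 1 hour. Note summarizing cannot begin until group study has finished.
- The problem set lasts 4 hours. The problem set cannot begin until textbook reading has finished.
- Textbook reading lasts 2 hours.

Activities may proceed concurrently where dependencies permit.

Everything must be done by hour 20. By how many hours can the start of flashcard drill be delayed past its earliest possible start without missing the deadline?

Textbook reading can start immediately at hour 0; it finishes at hour 2.
The problem set cannot begin until textbook reading (finishes hour 2). It runs from hour 2 to 2 + 4 = hour 6.
For flashcard drill: the problem set (finishes hour 6); textbook reading (finishes hour 2). Taking the maximum gives a start of hour 6, and it finishes at 6 + 6 = hour 12.

Working backward from the deadline:
Note summarizing must finish by hour 20; it takes 1 hour, so it must start by 20 − 1 = hour 19.
Group study must finish before note summarizing (must start by hour 19). With a 2-hour duration, group study must start by 19 − 2 = hour 17.
Flashcard drill feeds into group study (must start by hour 17, minus 3-hour gap → hour 14); so flashcard drill must finish by hour 14 and therefore start by hour 8.
So flashcard drill can start as early as hour 6 and as late as hour 8, giving 8 − 6 = 2 hours of slack.

2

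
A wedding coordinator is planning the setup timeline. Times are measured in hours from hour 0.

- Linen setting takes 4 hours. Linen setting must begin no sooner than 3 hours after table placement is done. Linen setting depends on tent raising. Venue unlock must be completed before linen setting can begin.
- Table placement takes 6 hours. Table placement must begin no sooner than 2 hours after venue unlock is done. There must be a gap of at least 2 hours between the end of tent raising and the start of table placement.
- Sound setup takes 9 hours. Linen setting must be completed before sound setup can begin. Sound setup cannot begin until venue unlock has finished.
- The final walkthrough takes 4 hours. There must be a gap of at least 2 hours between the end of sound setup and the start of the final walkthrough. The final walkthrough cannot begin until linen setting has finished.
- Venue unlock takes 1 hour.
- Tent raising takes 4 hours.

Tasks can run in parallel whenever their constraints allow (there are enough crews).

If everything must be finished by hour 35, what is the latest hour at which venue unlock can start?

The final walkthrough has no dependents, so it just needs to finish by hour 35. Starting by 35 − 4 = hour 31 achieves that.
Since the final walkthrough (must start by hour 31, minus 2-hour gap → hour 29) depends on it, sound setup must finish by hour 29. Backing off its 9-hour duration gives a latest start of hour 20.
Linen setting feeds sound setup (must start by hour 20); the final walkthrough (must start by hour 31). Taking the minimum, linen setting must finish by hour 20 and start by 20 − 4 = hour 16.
Since linen setting (must start by hour 16, minus 3-hour gap → hour 13) depends on it, table placement must finish by hour 13. Backing off its 6-hour duration gives a latest start of hour 7.
Venue unlock must finish in time for table placement (must start by hour 7, minus 2-hour gap → hour 5); linen setting (must start by hour 16); sound setup (must start by hour 20). The tightest is hour 5, so venue unlock must start by 5 − 1 = hour 4.

4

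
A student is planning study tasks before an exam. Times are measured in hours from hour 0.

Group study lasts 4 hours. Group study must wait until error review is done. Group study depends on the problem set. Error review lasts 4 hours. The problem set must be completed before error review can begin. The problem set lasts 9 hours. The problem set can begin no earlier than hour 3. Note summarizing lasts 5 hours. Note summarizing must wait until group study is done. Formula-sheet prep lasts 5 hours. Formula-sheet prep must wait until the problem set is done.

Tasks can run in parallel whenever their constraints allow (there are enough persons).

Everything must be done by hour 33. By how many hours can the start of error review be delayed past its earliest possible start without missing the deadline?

8

The problem set waits on its own release at hour 3, so it starts at hour 3 and finishes at 3 + 9 = hour 12.
Error review waits on the problem set (finishes hour 12), so it starts at hour 12 and finishes at 12 + 4 = hour 16.

Working backward from the deadline:
Note summarizing must finish by hour 33; it takes 5 hours, so it must start by 33 − 5 = hour 28.
Group study has to be done before note summarizing (must start by hour 28). That means finishing by hour 28, i.e. starting by 28 − 4 = hour 24.
Error review must finish before group study (must start by hour 24). With a 4-hour duration, error review must start by 24 − 4 = hour 20.
So error review can start as early as hour 12 and as late as hour 20, giving 20 − 12 = 8 hours of slack.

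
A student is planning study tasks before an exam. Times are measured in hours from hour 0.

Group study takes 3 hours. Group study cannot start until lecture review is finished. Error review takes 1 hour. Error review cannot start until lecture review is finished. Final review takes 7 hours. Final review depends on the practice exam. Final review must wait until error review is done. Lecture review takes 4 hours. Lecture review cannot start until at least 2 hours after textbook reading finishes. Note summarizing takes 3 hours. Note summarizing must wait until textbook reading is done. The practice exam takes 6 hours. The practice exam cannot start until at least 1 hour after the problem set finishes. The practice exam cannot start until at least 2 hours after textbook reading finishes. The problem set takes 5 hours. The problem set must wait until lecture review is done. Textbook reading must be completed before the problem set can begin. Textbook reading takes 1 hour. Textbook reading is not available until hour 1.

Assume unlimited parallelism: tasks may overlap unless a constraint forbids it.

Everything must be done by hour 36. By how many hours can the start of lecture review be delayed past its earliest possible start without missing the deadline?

9

After its own release at hour 1, textbook reading can start at hour 1 and finishes at hour 2.
After textbook reading (finishes hour 2, plus 2-hour gap → hour 4), lecture review can start at hour 4 and finishes at hour 8.

Working backward from the deadline:
Nothing follows final review; the deadline of hour 36 is its only limit. It must start by 36 − 7 = hour 29.
The practice exam feeds into final review (must start by hour 29); so the practice exam must finish by hour 29 and therefore start by hour 23.
The problem set has to be done before the practice exam (must start by hour 23, minus 1-hour gap → hour 22). That means finishing by hour 22, i.e. starting by 22 − 5 = hour 17.
Since final review (must start by hour 29) depends on it, error review must finish by hour 29. Backing off its 1-hour duration gives a latest start of hour 28.
To finish by hour 36, group study (duration 3) must start no later than hour 33.
For lecture review: the problem set (must start by hour 17); error review (must start by hour 28); group study (must start by hour 33). The most restrictive is hour 17; with a 4-hour duration, lecture review must start by hour 13.
So lecture review can start as early as hour 4 and as late as hour 13, giving 13 − 4 = 9 hours of slack.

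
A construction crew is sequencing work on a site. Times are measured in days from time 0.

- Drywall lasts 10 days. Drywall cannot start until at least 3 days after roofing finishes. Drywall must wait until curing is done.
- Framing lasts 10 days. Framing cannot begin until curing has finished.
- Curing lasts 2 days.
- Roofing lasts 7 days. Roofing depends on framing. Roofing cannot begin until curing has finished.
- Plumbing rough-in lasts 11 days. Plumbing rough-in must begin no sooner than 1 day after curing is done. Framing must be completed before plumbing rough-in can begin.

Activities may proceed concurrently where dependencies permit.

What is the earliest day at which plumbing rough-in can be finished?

Curing can start immediately at day 0; it finishes at day 2.
Framing waits on curing (finishes day 2), so it starts at day 2 and finishes at 2 + 10 = day 12.
For plumbing rough-in: curing (finishes day 2, plus 1-day gap → day 3); framing (finishes day 12). Taking the maximum gives a start of day 12, and it finishes at 12 + 11 = day 23.

23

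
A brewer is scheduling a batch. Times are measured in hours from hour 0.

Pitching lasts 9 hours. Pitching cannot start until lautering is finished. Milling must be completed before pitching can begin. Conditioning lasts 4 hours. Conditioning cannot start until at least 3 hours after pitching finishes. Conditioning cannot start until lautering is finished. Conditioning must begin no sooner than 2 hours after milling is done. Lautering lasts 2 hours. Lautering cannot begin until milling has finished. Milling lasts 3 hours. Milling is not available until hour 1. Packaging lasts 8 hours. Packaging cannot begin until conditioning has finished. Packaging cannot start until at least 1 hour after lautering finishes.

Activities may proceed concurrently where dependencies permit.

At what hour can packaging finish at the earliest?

30

Milling waits on its own release at hour 1, so it starts at hour 1 and finishes at 1 + 3 = hour 4.
After milling (finishes hour 4), lautering can start at hour 4 and finishes at hour 6.
Pitching needs all of lautering (finishes hour 6); milling (finishes hour 4). That puts its earliest start at hour 6; it finishes at 6 + 9 = hour 15.
Conditioning needs all of pitching (finishes hour 15, plus 3-hour gap → hour 18); lautering (finishes hour 6); milling (finishes hour 4, plus 2-hour gap → hour 6). That puts its earliest start at hour 18; it finishes at 18 + 4 = hour 22.
Packaging needs all of conditioning (finishes hour 22); lautering (finishes hour 6, plus 1-hour gap → hour 7). That puts its earliest start at hour 22; it finishes at 22 + 8 = hour 30.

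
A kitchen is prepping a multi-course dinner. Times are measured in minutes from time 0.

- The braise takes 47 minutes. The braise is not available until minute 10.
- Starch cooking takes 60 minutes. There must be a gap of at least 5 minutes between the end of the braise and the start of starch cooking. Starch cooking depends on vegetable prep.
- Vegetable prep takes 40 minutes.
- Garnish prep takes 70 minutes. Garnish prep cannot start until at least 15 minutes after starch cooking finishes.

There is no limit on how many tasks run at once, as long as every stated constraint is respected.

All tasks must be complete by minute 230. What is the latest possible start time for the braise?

Garnish prep must finish by minute 230; it takes 70 minutes, so it must start by 230 − 70 = minute 160.
Starch cooking feeds into garnish prep (must start by minute 160, minus 15-minute gap → minute 145); so starch cooking must finish by minute 145 and therefore start by minute 85.
The braise must finish before starch cooking (must start by minute 85, minus 5-minute gap → minute 80). With a 47-minute duration, the braise must start by 80 − 47 = minute 33.

33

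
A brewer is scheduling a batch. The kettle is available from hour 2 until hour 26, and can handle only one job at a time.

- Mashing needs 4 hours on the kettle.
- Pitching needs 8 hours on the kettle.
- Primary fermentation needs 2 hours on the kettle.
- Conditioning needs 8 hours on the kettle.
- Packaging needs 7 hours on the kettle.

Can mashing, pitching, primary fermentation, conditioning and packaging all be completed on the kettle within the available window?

The kettle window is 26 − 2 = 24 hours.
Running back to back, the jobs need 4 + 8 + 2 + 8 + 7 = 29 hours on the kettle.
Since 29 > 24, they cannot all fit.

No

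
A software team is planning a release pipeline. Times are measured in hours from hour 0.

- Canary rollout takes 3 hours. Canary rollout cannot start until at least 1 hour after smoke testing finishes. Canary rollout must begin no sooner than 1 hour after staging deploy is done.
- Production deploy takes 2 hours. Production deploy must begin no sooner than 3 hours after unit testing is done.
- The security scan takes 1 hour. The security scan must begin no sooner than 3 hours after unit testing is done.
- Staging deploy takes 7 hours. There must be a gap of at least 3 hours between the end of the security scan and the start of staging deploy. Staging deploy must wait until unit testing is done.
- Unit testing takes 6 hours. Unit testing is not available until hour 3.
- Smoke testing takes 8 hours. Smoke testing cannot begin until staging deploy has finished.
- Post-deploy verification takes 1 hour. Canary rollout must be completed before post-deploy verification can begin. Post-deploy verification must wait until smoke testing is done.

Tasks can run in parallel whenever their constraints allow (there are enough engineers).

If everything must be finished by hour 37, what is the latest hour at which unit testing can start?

4

To finish by hour 37, post-deploy verification (duration 1) must start no later than hour 36.
Canary rollout feeds into post-deploy verification (must start by hour 36); so canary rollout must finish by hour 36 and therefore start by hour 33.
Smoke testing must finish in time for canary rollout (must start by hour 33, minus 1-hour gap → hour 32); post-deploy verification (must start by hour 36). The tightest is hour 32, so smoke testing must start by 32 − 8 = hour 24.
Staging deploy has several dependents: smoke testing (must start by hour 24); canary rollout (must start by hour 33, minus 1-hour gap → hour 32). The earliest of those limits is hour 24, so staging deploy must start by 24 − 7 = hour 17.
Since staging deploy (must start by hour 17, minus 3-hour gap → hour 14) depends on it, the security scan must finish by hour 14. Backing off its 1-hour duration gives a latest start of hour 13.
Nothing follows production deploy; the deadline of hour 37 is its only limit. It must start by 37 − 2 = hour 35.
Unit testing has several dependents: the security scan (must start by hour 13, minus 3-hour gap → hour 10); staging deploy (must start by hour 17); production deploy (must start by hour 35, minus 3-hour gap → hour 32). The earliest of those limits is hour 10, so unit testing must start by 10 − 6 = hour 4.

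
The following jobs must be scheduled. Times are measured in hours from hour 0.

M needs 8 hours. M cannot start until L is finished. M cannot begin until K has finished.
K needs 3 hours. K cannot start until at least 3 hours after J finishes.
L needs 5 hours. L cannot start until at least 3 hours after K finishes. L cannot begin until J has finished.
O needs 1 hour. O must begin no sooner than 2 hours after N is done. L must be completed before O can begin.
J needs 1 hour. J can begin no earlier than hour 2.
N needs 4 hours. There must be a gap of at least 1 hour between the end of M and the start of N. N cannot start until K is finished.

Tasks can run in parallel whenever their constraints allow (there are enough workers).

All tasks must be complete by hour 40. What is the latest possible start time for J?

9

O has no dependents, so it just needs to finish by hour 40. Starting by 40 − 1 = hour 39 achieves that.
Since O (must start by hour 39, minus 2-hour gap → hour 37) depends on it, N must finish by hour 37. Backing off its 4-hour duration gives a latest start of hour 33.
Since N (must start by hour 33, minus 1-hour gap → hour 32) depends on it, M must finish by hour 32. Backing off its 8-hour duration gives a latest start of hour 24.
For L: M (must start by hour 24); O (must start by hour 39). The most restrictive is hour 24; with a 5-hour duration, L must start by hour 19.
K must finish in time for L (must start by hour 19, minus 3-hour gap → hour 16); M (must start by hour 24); N (must start by hour 33). The tightest is hour 16, so K must start by 16 − 3 = hour 13.
J feeds K (must start by hour 13, minus 3-hour gap → hour 10); L (must start by hour 19). Taking the minimum, J must finish by hour 10 and start by 10 − 1 = hour 9.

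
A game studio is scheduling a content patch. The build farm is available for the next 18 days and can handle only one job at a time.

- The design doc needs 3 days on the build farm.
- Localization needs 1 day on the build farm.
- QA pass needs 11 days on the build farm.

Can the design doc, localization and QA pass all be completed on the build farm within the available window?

Running back to back, the jobs need 3 + 1 + 11 = 15 days on the build farm.
Since 15 ≤ 18, they fit within the window.

Yes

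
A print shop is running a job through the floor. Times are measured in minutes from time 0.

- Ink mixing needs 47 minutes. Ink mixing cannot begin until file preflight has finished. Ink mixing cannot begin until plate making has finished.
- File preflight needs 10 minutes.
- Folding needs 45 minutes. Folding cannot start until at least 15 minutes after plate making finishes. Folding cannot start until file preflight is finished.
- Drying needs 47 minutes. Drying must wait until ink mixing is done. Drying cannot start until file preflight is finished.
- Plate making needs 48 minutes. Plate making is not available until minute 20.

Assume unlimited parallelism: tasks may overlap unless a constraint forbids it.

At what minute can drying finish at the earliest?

162

After its own release at minute 20, plate making can start at minute 20 and finishes at minute 68.
File preflight has no prerequisites, so it starts at minute 0 and finishes at minute 10.
Ink mixing needs all of file preflight (finishes minute 10); plate making (finishes minute 68). That puts its earliest start at minute 68; it finishes at 68 + 47 = minute 115.
Drying cannot start until ink mixing (finishes minute 115); file preflight (finishes minute 10). The controlling bound is minute 115, so drying finishes at 115 + 47 = minute 162.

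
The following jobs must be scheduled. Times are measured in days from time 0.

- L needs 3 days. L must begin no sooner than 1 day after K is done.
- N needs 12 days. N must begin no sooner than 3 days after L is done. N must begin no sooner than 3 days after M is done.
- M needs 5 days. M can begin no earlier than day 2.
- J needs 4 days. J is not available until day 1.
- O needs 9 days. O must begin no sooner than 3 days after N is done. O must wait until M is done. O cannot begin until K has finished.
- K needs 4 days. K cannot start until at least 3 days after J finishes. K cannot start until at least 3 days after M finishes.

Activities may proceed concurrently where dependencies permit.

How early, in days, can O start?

M cannot begin until its own release at day 2. It runs from day 2 to 2 + 5 = day 7.
After its own release at day 1, J can start at day 1 and finishes at day 5.
K needs all of J (finishes day 5, plus 3-day gap → day 8); M (finishes day 7, plus 3-day gap → day 10). That puts its earliest start at day 10; it finishes at 10 + 4 = day 14.
L cannot begin until K (finishes day 14, plus 1-day gap → day 15). It runs from day 15 to 15 + 3 = day 18.
N has to wait for L (finishes day 18, plus 3-day gap → day 21); M (finishes day 7, plus 3-day gap → day 10). The latest of these is day 21, so N runs day 21 to 21 + 12 = day 33.
O waits on N (finishes day 33, plus 3-day gap → day 36); M (finishes day 7); K (finishes day 14). The latest of these is day 36, which is the earliest O can start.

36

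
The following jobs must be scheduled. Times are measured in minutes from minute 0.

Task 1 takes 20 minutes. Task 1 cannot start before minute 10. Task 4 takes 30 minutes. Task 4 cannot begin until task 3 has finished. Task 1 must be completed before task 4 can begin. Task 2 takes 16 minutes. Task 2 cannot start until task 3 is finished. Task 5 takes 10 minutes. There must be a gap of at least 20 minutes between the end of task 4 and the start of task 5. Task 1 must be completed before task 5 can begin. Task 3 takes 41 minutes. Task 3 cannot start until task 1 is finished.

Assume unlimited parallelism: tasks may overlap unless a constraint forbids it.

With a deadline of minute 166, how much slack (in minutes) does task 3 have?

Task 1 cannot begin until its own release at minute 10. It runs from minute 10 to 10 + 20 = minute 30.
Task 3 waits on task 1 (finishes minute 30), so it starts at minute 30 and finishes at 30 + 41 = minute 71.

Working backward from the deadline:
Nothing follows task 2; the deadline of minute 166 is its only limit. It must start by 166 − 16 = minute 150.
To finish by minute 166, task 5 (duration 10) must start no later than minute 156.
Task 4 feeds into task 5 (must start by minute 156, minus 20-minute gap → minute 136); so task 4 must finish by minute 136 and therefore start by minute 106.
Task 3 feeds task 2 (must start by minute 150); task 4 (must start by minute 106). Taking the minimum, task 3 must finish by minute 106 and start by 106 − 41 = minute 65.
So task 3 can start as early as minute 30 and as late as minute 65, giving 65 − 30 = 35 minutes of slack.

35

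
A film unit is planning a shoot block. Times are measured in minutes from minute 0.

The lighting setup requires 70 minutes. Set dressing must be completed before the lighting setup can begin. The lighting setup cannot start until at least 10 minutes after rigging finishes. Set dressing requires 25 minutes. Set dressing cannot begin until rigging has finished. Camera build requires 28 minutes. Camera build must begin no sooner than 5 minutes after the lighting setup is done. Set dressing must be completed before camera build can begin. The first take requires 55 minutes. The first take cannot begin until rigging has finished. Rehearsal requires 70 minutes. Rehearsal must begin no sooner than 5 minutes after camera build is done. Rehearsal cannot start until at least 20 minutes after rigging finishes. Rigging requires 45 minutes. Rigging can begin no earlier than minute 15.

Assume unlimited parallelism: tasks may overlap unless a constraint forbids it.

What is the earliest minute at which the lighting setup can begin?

85

Rigging cannot begin until its own release at minute 15. It runs from minute 15 to 15 + 45 = minute 60.
Set dressing waits on rigging (finishes minute 60), so it starts at minute 60 and finishes at 60 + 25 = minute 85.
The lighting setup waits on set dressing (finishes minute 85); rigging (finishes minute 60, plus 10-minute gap → minute 70). The latest of these is minute 85, which is the earliest the lighting setup can start.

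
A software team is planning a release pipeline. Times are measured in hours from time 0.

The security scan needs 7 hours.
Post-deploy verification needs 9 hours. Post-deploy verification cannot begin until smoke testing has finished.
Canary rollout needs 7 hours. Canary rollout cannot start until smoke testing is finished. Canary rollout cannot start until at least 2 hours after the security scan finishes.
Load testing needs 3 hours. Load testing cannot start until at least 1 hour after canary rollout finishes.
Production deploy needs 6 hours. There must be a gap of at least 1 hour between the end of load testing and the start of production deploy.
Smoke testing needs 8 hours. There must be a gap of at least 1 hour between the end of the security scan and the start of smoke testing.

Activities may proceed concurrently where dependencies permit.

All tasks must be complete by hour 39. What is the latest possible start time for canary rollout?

Production deploy has no dependents, so it just needs to finish by hour 39. Starting by 39 − 6 = hour 33 achieves that.
Since production deploy (must start by hour 33, minus 1-hour gap → hour 32) depends on it, load testing must finish by hour 32. Backing off its 3-hour duration gives a latest start of hour 29.
Since load testing (must start by hour 29, minus 1-hour gap → hour 28) depends on it, canary rollout must finish by hour 28. Backing off its 7-hour duration gives a latest start of hour 21.

21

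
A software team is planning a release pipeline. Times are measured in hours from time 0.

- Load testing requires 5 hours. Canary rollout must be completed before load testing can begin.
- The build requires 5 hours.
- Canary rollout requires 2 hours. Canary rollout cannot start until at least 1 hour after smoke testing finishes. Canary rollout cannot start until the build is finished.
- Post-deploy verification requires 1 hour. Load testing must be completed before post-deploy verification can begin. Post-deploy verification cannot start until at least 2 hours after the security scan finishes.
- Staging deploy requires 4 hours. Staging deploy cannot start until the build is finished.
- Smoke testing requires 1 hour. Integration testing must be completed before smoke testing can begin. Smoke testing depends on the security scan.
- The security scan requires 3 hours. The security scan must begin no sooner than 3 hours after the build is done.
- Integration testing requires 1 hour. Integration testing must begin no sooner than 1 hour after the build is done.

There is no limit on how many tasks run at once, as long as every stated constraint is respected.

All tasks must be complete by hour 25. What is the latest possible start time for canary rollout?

Post-deploy verification has no dependents, so it just needs to finish by hour 25. Starting by 25 − 1 = hour 24 achieves that.
Load testing must finish before post-deploy verification (must start by hour 24). With a 5-hour duration, load testing must start by 24 − 5 = hour 19.
Canary rollout feeds into load testing (must start by hour 19); so canary rollout must finish by hour 19 and therefore start by hour 17.

17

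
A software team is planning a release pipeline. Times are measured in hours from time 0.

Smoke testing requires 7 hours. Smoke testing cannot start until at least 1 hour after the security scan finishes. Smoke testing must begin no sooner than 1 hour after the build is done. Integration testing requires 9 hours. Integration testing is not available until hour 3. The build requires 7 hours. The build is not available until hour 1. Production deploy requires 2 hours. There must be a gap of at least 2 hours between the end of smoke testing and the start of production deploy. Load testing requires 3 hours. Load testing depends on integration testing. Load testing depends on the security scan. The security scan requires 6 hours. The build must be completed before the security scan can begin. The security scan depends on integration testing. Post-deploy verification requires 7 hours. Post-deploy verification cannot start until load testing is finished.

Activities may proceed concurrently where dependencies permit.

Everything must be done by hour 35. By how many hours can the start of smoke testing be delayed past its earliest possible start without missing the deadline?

Integration testing waits on its own release at hour 3, so it starts at hour 3 and finishes at 3 + 9 = hour 12.
The build cannot begin until its own release at hour 1. It runs from hour 1 to 1 + 7 = hour 8.
The security scan has to wait for the build (finishes hour 8); integration testing (finishes hour 12). The latest of these is hour 12, so the security scan runs hour 12 to 12 + 6 = hour 18.
Smoke testing cannot start until the security scan (finishes hour 18, plus 1-hour gap → hour 19); the build (finishes hour 8, plus 1-hour gap → hour 9). The controlling bound is hour 19, so smoke testing finishes at 19 + 7 = hour 26.

Working backward from the deadline:
Production deploy has no dependents, so it just needs to finish by hour 35. Starting by 35 − 2 = hour 33 achieves that.
Smoke testing must finish before production deploy (must start by hour 33, minus 2-hour gap → hour 31). With a 7-hour duration, smoke testing must start by 31 − 7 = hour 24.
So smoke testing can start as early as hour 19 and as late as hour 24, giving 24 − 19 = 5 hours of slack.

5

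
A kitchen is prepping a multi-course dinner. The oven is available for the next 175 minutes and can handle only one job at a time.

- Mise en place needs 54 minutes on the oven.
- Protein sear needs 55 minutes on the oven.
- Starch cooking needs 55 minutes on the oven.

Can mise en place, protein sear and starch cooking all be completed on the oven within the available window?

Running back to back, the jobs need 54 + 55 + 55 = 164 minutes on the oven.
Since 164 ≤ 175, they fit within the window.

Yes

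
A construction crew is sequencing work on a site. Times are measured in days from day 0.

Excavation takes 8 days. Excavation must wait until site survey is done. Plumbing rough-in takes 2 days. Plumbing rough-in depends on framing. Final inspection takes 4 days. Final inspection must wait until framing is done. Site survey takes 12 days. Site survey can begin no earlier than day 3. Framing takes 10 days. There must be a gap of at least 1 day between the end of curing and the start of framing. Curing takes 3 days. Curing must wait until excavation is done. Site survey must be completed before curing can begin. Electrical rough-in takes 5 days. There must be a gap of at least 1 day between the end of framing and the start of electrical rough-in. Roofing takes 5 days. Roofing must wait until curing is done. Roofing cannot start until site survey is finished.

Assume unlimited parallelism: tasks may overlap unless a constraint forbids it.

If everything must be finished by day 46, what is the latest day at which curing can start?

Nothing follows plumbing rough-in; the deadline of day 46 is its only limit. It must start by 46 − 2 = day 44.
Electrical rough-in has no dependents, so it just needs to finish by day 46. Starting by 46 − 5 = day 41 achieves that.
Nothing follows final inspection; the deadline of day 46 is its only limit. It must start by 46 − 4 = day 42.
For framing: plumbing rough-in (must start by day 44); electrical rough-in (must start by day 41, minus 1-day gap → day 40); final inspection (must start by day 42). The most restrictive is day 40; with a 10-day duration, framing must start by day 30.
To finish by day 46, roofing (duration 5) must start no later than day 41.
For curing: framing (must start by day 30, minus 1-day gap → day 29); roofing (must start by day 41). The most restrictive is day 29; with a 3-day duration, curing must start by day 26.

26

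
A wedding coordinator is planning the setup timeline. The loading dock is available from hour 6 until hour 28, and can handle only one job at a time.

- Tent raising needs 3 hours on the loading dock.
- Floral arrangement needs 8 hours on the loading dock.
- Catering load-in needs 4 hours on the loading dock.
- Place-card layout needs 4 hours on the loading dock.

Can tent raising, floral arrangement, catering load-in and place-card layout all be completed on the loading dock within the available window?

Yes

The loading dock window is 28 − 6 = 22 hours.
Running back to back, the jobs need 3 + 8 + 4 + 4 = 19 hours on the loading dock.
Since 19 ≤ 22, they fit within the window.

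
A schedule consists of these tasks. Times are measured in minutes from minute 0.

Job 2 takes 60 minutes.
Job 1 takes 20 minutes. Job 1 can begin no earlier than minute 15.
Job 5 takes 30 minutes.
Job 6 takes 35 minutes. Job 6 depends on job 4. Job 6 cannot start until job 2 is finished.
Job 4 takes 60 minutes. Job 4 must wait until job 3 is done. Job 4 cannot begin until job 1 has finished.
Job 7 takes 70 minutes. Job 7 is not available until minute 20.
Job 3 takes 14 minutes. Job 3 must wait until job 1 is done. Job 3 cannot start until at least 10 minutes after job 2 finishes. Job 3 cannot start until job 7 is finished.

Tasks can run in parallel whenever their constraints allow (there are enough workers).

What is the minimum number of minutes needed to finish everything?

199

Job 7 cannot begin until its own release at minute 20. It runs from minute 20 to 20 + 70 = minute 90.
Job 5 can start immediately at minute 0; it finishes at minute 30.
Job 2 can start immediately at minute 0; it finishes at minute 60.
After its own release at minute 15, job 1 can start at minute 15 and finishes at minute 35.
For job 3: job 1 (finishes minute 35); job 2 (finishes minute 60, plus 10-minute gap → minute 70); job 7 (finishes minute 90). Taking the maximum gives a start of minute 90, and it finishes at 90 + 14 = minute 104.
Job 4 cannot start until job 3 (finishes minute 104); job 1 (finishes minute 35). The controlling bound is minute 104, so job 4 finishes at 104 + 60 = minute 164.
Job 6 needs all of job 4 (finishes minute 164); job 2 (finishes minute 60). That puts its earliest start at minute 164; it finishes at 164 + 35 = minute 199.
All tasks are finished once the last one completes. Finish times: Job 1 at 35, Job 2 at 60, Job 3 at 104, Job 4 at 164, Job 5 at 30, Job 6 at 199, Job 7 at 90. The latest is minute 199.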